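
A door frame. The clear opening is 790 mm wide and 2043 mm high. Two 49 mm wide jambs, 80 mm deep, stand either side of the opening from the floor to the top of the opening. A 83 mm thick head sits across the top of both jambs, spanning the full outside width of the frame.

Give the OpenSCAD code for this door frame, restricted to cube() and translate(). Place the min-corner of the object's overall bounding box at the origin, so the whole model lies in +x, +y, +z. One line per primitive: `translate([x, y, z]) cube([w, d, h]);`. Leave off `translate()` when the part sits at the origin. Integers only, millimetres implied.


cube([49, 80, 2043]);
translate([839, 0, 0]) cube([49, 80, 2043]);
translate([0, 0, 2043]) cube([888, 80, 83]);


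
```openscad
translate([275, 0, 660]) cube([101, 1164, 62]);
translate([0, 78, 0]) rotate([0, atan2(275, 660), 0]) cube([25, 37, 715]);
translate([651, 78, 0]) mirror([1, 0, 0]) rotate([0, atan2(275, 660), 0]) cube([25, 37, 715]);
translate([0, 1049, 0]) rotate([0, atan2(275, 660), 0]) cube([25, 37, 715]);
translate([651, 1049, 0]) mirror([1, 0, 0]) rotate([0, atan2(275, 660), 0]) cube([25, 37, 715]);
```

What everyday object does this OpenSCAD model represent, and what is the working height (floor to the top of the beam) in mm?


A sawhorse. The overall height is 722 mm.

A beam across two mirrored pairs of raked legs — a sawhorse. The beam's underside is at z = 660 (matching the legs' vertical rise in atan2(275, 660)) and the beam is 62 mm tall, so its top is at 660 + 62 = 722 mm. The raked legs top out at the beam's underside, so that is the highest point.


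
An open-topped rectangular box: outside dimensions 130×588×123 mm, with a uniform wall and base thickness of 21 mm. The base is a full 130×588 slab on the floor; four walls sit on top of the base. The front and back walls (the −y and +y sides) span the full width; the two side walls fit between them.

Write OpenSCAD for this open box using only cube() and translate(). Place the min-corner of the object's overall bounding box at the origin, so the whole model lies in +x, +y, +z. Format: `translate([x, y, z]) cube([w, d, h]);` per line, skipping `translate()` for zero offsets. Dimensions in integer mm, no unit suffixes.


cube([130, 588, 21]);
translate([0, 0, 21]) cube([130, 21, 102]);
translate([0, 567, 21]) cube([130, 21, 102]);
translate([0, 21, 21]) cube([21, 546, 102]);
translate([109, 21, 21]) cube([21, 546, 102]);


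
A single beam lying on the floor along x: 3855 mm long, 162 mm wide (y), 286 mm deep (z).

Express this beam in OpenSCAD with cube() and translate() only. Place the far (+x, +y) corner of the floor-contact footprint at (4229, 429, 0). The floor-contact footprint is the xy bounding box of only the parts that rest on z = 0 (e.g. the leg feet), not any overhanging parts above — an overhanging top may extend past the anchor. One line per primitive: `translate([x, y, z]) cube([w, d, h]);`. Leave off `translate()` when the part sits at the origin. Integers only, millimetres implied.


translate([374, 267, 0]) cube([3855, 162, 286]);


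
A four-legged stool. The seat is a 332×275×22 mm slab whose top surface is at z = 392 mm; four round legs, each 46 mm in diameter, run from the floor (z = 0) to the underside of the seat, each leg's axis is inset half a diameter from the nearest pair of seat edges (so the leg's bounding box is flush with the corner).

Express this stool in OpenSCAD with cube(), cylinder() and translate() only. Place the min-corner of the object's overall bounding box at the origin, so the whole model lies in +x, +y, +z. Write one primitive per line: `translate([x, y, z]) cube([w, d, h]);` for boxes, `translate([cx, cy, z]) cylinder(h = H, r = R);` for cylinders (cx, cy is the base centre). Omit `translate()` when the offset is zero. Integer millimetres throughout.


// leg_h = 392 - 22 = 370
translate([0, 0, 370]) cube([332, 275, 22]);
translate([23, 23, 0]) cylinder(h = 370, r = 23);
translate([309, 23, 0]) cylinder(h = 370, r = 23);
translate([23, 252, 0]) cylinder(h = 370, r = 23);
translate([309, 252, 0]) cylinder(h = 370, r = 23);


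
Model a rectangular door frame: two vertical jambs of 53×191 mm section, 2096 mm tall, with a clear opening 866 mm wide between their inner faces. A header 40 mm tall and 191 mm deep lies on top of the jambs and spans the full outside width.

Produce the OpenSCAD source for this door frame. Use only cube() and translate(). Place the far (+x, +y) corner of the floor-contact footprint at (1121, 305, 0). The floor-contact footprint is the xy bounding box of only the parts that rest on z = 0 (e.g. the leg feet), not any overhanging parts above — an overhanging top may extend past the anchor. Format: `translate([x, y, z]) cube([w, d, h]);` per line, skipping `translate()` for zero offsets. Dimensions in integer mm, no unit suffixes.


translate([149, 114, 0]) cube([53, 191, 2096]);
translate([1068, 114, 0]) cube([53, 191, 2096]);
translate([149, 114, 2096]) cube([972, 191, 40]);


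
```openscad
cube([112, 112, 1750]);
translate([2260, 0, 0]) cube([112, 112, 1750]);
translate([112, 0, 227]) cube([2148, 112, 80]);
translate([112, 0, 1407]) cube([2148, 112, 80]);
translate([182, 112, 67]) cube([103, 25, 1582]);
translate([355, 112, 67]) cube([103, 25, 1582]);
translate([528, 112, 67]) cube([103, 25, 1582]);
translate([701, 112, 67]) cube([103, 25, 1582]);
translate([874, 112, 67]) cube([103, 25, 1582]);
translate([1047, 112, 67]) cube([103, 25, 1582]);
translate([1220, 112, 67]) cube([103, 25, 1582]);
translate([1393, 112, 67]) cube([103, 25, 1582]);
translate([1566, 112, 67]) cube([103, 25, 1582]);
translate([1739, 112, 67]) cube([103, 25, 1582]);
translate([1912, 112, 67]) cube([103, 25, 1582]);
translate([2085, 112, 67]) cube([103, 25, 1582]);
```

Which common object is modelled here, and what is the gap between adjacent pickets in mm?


A fence section. The picket gap is 70 mm.

Two posts, two rails, 12 pickets — a fence section. Span 2148 mm holds 12 pickets of 103 mm with 13 equal gaps: ⌊(2148 − 12·103) / 13⌋ = 70 mm.


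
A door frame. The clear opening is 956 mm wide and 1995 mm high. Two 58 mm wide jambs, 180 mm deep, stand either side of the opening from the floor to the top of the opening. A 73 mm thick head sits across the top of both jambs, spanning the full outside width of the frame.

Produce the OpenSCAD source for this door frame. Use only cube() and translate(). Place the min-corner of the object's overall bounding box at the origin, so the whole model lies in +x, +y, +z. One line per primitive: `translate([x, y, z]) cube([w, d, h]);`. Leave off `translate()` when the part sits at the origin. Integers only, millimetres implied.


cube([58, 180, 1995]);
translate([1014, 0, 0]) cube([58, 180, 1995]);
translate([0, 0, 1995]) cube([1072, 180, 73]);


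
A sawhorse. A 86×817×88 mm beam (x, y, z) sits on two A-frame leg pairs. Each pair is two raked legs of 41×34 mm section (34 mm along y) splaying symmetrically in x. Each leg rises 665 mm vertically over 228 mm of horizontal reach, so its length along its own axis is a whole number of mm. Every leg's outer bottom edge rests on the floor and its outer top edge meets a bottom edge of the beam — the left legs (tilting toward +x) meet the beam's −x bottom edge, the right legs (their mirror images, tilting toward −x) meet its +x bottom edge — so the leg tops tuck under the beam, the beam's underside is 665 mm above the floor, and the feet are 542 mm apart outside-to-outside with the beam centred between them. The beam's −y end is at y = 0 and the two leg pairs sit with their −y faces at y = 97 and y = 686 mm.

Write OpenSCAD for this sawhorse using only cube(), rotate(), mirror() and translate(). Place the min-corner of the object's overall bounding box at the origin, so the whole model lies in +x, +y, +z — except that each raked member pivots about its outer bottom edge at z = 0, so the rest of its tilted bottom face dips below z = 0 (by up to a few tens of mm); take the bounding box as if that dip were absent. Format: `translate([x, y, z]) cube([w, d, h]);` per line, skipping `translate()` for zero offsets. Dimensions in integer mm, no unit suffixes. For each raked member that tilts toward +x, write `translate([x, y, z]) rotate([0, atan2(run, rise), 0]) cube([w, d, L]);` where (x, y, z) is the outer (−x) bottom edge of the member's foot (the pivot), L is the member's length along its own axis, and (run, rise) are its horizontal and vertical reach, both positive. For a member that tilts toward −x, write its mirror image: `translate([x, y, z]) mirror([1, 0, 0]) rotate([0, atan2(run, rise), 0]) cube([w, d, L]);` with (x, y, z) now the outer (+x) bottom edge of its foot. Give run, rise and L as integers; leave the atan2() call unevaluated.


// leg length = √(228² + 665²) = 703
// right-leg outer foot x = 2·228 + 86 = 542
// beam min-corner = (228, 0, 665)
translate([228, 0, 665]) cube([86, 817, 88]);
translate([0, 97, 0]) rotate([0, atan2(228, 665), 0]) cube([41, 34, 703]);
translate([542, 97, 0]) mirror([1, 0, 0]) rotate([0, atan2(228, 665), 0]) cube([41, 34, 703]);
translate([0, 686, 0]) rotate([0, atan2(228, 665), 0]) cube([41, 34, 703]);
translate([542, 686, 0]) mirror([1, 0, 0]) rotate([0, atan2(228, 665), 0]) cube([41, 34, 703]);


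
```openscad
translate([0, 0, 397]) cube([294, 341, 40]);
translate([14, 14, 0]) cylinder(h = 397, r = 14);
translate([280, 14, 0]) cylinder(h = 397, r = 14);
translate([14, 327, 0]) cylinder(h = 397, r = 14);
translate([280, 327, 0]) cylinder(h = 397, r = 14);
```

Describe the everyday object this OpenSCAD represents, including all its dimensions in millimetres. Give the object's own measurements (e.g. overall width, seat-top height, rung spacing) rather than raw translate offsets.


A four-legged stool. The seat is a 294×341×40 mm slab whose top surface is at z = 437 mm; four round legs, each 28 mm in diameter, run from the floor (z = 0) to the underside of the seat, each leg's axis is inset half a diameter from the nearest pair of seat edges (so the leg's bounding box is flush with the corner).


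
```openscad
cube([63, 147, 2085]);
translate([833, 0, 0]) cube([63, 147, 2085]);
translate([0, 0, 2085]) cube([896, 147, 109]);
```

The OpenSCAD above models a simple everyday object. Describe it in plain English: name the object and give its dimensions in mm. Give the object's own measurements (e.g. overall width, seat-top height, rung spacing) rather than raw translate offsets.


A door frame. The clear opening is 770 mm wide and 2085 mm high. Two 63 mm wide jambs, 147 mm deep, stand either side of the opening from the floor to the top of the opening. A 109 mm thick head sits across the top of both jambs, spanning the full outside width of the frame.


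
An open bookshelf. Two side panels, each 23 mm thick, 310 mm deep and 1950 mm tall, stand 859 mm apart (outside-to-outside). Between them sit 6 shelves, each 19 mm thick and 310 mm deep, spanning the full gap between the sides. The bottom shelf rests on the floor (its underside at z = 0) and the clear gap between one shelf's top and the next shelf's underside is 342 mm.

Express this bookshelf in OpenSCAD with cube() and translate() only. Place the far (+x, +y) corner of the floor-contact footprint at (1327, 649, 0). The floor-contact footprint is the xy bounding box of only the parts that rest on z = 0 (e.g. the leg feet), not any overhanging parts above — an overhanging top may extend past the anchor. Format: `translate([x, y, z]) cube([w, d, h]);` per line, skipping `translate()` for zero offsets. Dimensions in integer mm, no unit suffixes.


translate([468, 339, 0]) cube([23, 310, 1950]);
translate([1304, 339, 0]) cube([23, 310, 1950]);
translate([491, 339, 0]) cube([813, 310, 19]);
translate([491, 339, 361]) cube([813, 310, 19]);
translate([491, 339, 722]) cube([813, 310, 19]);
translate([491, 339, 1083]) cube([813, 310, 19]);
translate([491, 339, 1444]) cube([813, 310, 19]);
translate([491, 339, 1805]) cube([813, 310, 19]);


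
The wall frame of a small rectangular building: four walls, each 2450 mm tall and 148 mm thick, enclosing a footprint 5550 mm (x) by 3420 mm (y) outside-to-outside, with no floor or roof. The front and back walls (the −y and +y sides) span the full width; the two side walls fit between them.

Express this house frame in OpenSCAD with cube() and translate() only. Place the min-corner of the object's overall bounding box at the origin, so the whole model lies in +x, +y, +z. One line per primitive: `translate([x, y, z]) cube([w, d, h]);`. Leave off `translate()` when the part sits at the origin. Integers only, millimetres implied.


cube([5550, 148, 2450]);
translate([0, 3272, 0]) cube([5550, 148, 2450]);
translate([0, 148, 0]) cube([148, 3124, 2450]);
translate([5402, 148, 0]) cube([148, 3124, 2450]);


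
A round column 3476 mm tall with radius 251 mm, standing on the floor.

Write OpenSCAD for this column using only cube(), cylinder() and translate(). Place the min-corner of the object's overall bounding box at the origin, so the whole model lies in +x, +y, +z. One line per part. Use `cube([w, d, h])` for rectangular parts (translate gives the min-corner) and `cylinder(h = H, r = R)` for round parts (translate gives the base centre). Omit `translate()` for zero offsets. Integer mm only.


translate([251, 251, 0]) cylinder(h = 3476, r = 251);


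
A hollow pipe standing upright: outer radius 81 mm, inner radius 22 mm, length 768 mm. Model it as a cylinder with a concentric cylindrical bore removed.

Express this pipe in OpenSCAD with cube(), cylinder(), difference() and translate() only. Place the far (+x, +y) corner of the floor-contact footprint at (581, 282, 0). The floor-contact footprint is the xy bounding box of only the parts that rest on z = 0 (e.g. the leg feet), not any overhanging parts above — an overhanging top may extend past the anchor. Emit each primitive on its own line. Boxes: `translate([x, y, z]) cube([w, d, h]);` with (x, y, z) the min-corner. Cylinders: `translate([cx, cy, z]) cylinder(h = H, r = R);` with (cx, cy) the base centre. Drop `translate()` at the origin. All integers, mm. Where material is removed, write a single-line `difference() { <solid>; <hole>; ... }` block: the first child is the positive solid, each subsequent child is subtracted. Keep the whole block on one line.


difference() { translate([500, 201, 0]) cylinder(h = 768, r = 81); translate([500, 201, 0]) cylinder(h = 768, r = 22); }


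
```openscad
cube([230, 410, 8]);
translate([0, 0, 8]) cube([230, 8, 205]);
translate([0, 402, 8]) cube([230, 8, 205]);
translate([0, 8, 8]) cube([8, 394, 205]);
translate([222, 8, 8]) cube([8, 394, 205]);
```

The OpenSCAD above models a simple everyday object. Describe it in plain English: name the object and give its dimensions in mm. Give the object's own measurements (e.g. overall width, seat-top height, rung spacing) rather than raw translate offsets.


An open-topped rectangular box: outside dimensions 230×410×213 mm, with a uniform wall and base thickness of 8 mm. The base is a full 230×410 slab on the floor; four walls sit on top of the base. The front and back walls (the −y and +y sides) span the full width; the two side walls fit between them.


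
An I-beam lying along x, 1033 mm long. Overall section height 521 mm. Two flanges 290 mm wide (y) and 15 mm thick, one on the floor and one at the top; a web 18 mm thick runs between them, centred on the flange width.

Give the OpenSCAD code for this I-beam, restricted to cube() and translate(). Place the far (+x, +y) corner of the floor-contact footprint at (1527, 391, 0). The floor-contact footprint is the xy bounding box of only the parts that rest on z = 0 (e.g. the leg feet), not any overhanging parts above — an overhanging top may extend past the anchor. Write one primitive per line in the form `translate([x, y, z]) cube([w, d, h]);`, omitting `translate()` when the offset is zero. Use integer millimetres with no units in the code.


translate([494, 101, 0]) cube([1033, 290, 15]);
translate([494, 237, 15]) cube([1033, 18, 491]);
translate([494, 101, 506]) cube([1033, 290, 15]);


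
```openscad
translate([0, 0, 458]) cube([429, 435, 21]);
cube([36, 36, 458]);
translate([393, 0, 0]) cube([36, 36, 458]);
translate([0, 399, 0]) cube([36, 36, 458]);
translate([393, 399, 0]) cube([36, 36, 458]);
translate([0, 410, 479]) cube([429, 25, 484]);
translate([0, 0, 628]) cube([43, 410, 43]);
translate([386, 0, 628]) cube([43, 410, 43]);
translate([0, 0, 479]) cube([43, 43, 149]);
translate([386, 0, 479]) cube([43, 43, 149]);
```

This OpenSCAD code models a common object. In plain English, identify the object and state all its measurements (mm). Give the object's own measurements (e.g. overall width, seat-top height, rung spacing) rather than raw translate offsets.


A chair. The seat is a 429×435×21 mm slab with its top at z = 479 mm, on four 36×36 mm corner legs (flush with the seat edges, standing on z = 0). A flat backrest 25 mm thick, 484 mm tall, spans the full seat width and rises from the seat top along its +y edge, rear face flush with the rear of the seat. Two armrests of 43×43 mm section run along each side from the seat's front edge to the front of the backrest, top faces 192 mm above the seat top and outer faces flush with the seat's x-edges; a 43×43 mm post under the front of each armrest stands on the seat at the front corner.


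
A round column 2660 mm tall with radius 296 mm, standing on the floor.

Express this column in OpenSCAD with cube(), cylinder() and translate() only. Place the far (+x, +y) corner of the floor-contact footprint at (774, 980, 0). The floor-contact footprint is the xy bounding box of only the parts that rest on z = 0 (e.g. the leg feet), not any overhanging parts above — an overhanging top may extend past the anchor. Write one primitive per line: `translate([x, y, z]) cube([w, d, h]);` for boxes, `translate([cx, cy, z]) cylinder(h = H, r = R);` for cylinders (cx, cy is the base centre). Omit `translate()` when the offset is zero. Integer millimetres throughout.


translate([478, 684, 0]) cylinder(h = 2660, r = 296);


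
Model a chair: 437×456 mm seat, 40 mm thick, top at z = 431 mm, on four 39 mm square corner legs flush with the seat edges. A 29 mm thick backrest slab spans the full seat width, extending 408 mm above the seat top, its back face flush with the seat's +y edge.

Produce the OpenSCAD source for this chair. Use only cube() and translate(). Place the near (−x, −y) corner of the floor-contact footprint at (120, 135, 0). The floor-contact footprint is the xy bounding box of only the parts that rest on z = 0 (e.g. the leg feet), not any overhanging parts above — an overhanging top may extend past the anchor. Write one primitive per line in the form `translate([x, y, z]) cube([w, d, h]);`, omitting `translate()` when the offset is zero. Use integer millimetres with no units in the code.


translate([120, 135, 391]) cube([437, 456, 40]);
translate([120, 135, 0]) cube([39, 39, 391]);
translate([518, 135, 0]) cube([39, 39, 391]);
translate([120, 552, 0]) cube([39, 39, 391]);
translate([518, 552, 0]) cube([39, 39, 391]);
translate([120, 562, 431]) cube([437, 29, 408]);


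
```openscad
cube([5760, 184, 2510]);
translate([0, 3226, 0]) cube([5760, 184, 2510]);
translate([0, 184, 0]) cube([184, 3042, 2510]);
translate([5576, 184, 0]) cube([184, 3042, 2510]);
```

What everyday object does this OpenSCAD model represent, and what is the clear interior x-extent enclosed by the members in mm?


A house (or room) frame. The interior width is 5392 mm.

Four 2510 mm walls enclosing a rectangle with no floor or roof — a room or house frame. Outside width is 5760 mm and wall thickness is 184 mm, so the interior width is 5760 − 2 × 184 = 5392 mm.


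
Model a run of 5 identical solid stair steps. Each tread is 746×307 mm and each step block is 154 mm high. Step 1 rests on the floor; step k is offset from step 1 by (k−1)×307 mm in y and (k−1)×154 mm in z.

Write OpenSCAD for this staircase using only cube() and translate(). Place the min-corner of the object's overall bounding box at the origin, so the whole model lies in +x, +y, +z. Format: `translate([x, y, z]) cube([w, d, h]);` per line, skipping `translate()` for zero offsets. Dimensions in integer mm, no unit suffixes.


cube([746, 307, 154]);
translate([0, 307, 154]) cube([746, 307, 154]);
translate([0, 614, 308]) cube([746, 307, 154]);
translate([0, 921, 462]) cube([746, 307, 154]);
translate([0, 1228, 616]) cube([746, 307, 154]);


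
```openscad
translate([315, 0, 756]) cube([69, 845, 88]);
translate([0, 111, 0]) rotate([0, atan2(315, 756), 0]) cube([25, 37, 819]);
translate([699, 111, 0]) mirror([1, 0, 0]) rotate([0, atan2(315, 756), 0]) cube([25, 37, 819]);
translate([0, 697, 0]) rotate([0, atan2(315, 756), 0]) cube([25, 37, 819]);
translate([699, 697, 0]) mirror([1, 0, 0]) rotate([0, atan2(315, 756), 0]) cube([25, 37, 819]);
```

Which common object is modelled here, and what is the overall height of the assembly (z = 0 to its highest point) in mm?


A sawhorse. The overall height is 844 mm.

A beam across two mirrored pairs of raked legs — a sawhorse. The beam's underside is at z = 756 (matching the legs' vertical rise in atan2(315, 756)) and the beam is 88 mm tall, so its top is at 756 + 88 = 844 mm. The raked legs top out at the beam's underside, so that is the highest point.


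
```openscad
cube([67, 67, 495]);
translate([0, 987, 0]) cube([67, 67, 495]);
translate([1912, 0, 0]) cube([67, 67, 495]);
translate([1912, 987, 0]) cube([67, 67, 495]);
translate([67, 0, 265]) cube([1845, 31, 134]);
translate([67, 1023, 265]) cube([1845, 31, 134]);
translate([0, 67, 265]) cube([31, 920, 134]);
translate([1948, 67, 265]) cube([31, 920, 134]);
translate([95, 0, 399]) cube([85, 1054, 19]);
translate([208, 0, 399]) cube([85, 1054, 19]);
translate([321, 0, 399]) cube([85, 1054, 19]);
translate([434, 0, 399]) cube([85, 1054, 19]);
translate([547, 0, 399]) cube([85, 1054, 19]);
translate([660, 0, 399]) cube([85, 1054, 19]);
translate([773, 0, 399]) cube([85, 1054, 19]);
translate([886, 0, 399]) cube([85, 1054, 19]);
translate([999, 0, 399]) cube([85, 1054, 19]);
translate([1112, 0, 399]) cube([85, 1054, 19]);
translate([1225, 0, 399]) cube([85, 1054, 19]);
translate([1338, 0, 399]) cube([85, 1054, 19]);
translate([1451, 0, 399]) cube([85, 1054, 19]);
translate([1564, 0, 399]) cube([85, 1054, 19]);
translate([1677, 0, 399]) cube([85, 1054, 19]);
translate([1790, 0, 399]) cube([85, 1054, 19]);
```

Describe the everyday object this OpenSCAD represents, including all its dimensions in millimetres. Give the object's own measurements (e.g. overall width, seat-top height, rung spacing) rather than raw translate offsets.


A bed frame 1979 mm long (x) by 1054 mm wide (y). Four 67×67 mm corner posts, 495 mm tall, at the corners of the footprint. Four rails of 31 mm thickness and 134 mm height run between adjacent posts with their undersides at z = 265 mm, their outer faces flush with the outside of the frame (the two x-running rails run between the posts' inner faces; the two y-running rails run between the posts' inner faces). 16 slats, each 85 mm wide (x) and 19 mm thick, lie across the top of the two x-running rails, running the full 1054 mm width of the frame in y; along x they sit between the end posts with a 28 mm gap after the −x posts and between neighbouring slats, leaving 37 mm before the +x posts.


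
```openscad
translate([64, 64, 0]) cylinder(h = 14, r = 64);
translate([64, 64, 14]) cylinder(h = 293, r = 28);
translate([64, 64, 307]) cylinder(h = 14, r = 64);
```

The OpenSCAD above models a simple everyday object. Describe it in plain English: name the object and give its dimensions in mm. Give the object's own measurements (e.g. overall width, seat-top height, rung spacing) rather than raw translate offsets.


A spool: two coaxial disc flanges of radius 64 mm and thickness 14 mm, joined by a core cylinder of radius 28 mm and height 293 mm. The lower flange rests on z = 0 and the three cylinders share a vertical axis.


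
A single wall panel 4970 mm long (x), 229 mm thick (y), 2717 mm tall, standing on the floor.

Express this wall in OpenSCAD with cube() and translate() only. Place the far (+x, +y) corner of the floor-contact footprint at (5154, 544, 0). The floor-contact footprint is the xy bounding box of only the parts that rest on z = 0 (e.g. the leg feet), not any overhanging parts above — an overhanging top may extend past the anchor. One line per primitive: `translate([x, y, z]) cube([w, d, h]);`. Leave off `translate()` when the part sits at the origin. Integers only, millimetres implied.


translate([184, 315, 0]) cube([4970, 229, 2717]);


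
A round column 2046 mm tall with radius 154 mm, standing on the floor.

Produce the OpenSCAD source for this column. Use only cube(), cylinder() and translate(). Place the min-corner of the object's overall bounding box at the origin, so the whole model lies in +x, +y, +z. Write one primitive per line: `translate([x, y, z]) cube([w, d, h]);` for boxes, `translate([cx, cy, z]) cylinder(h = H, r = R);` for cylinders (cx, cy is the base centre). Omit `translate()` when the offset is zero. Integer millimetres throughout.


translate([154, 154, 0]) cylinder(h = 2046, r = 154);


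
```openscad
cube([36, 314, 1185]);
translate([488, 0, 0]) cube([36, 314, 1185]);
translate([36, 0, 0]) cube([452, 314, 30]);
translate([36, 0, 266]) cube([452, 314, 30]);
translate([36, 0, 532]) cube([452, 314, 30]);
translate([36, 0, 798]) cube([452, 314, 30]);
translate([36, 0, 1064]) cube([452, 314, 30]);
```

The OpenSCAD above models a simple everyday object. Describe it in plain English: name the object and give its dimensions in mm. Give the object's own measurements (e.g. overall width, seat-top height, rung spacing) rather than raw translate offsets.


An open bookshelf. Two side panels, each 36 mm thick, 314 mm deep and 1185 mm tall, stand 524 mm apart (outside-to-outside). Between them sit 5 shelves, each 30 mm thick and 314 mm deep, spanning the full gap between the sides. The bottom shelf rests on the floor (its underside at z = 0) and the clear gap between one shelf's top and the next shelf's underside is 236 mm.


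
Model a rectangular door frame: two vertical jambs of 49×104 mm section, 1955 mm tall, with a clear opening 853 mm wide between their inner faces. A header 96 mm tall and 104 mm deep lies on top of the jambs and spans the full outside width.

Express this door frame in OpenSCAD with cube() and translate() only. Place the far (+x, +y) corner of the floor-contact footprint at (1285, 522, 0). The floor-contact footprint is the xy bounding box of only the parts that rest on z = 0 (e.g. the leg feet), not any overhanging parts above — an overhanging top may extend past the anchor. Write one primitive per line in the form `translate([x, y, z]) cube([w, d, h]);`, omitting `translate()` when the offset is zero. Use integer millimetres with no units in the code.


translate([334, 418, 0]) cube([49, 104, 1955]);
translate([1236, 418, 0]) cube([49, 104, 1955]);
translate([334, 418, 1955]) cube([951, 104, 96]);


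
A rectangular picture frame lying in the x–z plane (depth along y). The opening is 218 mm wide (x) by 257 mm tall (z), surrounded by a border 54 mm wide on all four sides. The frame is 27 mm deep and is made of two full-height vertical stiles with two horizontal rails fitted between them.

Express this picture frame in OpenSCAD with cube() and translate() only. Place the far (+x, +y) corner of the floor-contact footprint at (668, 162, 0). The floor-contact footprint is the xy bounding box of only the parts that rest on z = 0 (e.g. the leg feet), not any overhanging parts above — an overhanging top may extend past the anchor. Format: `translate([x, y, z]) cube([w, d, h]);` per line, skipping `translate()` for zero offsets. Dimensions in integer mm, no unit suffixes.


translate([342, 135, 0]) cube([54, 27, 365]);
translate([614, 135, 0]) cube([54, 27, 365]);
translate([396, 135, 0]) cube([218, 27, 54]);
translate([396, 135, 311]) cube([218, 27, 54]);


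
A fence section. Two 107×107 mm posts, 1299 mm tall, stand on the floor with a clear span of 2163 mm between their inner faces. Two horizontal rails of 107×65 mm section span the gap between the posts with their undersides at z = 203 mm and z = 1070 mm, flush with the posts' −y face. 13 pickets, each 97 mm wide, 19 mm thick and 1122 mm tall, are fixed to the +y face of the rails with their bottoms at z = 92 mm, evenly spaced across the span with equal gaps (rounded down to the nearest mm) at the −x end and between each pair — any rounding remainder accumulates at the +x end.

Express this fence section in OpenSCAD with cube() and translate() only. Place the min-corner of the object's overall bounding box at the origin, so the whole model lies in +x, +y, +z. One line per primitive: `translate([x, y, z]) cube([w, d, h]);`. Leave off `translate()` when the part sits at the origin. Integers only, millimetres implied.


cube([107, 107, 1299]);
translate([2270, 0, 0]) cube([107, 107, 1299]);
translate([107, 0, 203]) cube([2163, 107, 65]);
translate([107, 0, 1070]) cube([2163, 107, 65]);
translate([171, 107, 92]) cube([97, 19, 1122]);
translate([332, 107, 92]) cube([97, 19, 1122]);
translate([493, 107, 92]) cube([97, 19, 1122]);
translate([654, 107, 92]) cube([97, 19, 1122]);
translate([815, 107, 92]) cube([97, 19, 1122]);
translate([976, 107, 92]) cube([97, 19, 1122]);
translate([1137, 107, 92]) cube([97, 19, 1122]);
translate([1298, 107, 92]) cube([97, 19, 1122]);
translate([1459, 107, 92]) cube([97, 19, 1122]);
translate([1620, 107, 92]) cube([97, 19, 1122]);
translate([1781, 107, 92]) cube([97, 19, 1122]);
translate([1942, 107, 92]) cube([97, 19, 1122]);
translate([2103, 107, 92]) cube([97, 19, 1122]);


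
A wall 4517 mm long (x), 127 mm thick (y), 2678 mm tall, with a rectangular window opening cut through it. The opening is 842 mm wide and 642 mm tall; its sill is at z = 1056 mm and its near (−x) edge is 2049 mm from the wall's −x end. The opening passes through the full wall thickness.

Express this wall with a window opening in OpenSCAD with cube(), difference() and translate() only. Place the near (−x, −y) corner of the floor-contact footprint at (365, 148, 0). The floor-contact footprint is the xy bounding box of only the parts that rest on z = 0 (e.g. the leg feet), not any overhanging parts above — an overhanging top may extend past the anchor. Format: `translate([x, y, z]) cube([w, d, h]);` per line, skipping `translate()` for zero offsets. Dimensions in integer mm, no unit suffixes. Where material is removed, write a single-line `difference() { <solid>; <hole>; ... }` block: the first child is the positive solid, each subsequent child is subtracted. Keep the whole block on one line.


difference() { translate([365, 148, 0]) cube([4517, 127, 2678]); translate([2414, 148, 1056]) cube([842, 127, 642]); }


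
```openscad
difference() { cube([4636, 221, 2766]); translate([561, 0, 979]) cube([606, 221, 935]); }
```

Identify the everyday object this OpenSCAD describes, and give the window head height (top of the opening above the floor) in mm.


A wall with a window opening. The window head height is 1914 mm.

A wall with a rectangular opening subtracted — a window. Sill at z = 979, opening 935 mm tall, so the head is at 979 + 935 = 1914 mm.


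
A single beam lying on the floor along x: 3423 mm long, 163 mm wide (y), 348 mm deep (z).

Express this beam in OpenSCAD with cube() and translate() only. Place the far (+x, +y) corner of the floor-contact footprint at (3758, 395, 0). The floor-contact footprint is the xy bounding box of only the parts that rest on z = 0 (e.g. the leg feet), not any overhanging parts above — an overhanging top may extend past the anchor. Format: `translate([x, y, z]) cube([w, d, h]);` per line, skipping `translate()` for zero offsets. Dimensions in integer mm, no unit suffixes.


translate([335, 232, 0]) cube([3423, 163, 348]);


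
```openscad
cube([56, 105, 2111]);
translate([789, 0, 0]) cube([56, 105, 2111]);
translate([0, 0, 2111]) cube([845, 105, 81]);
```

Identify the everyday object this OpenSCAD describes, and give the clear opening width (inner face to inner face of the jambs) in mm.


A door frame. The clear opening width is 733 mm.

Two 2111 mm tall posts with a header on top — a door frame. The left jamb is 56 mm wide at x = 0; the right jamb starts at x = 789. The clear opening is 789 − 56 = 733 mm.


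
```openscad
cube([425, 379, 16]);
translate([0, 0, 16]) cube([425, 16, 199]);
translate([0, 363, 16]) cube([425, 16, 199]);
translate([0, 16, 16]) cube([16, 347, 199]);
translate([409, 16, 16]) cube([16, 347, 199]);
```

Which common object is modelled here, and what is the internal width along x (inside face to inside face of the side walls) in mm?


An open box. The internal width is 393 mm.

A 425×379 base slab with four walls standing on it — an open box. The base is 425 mm wide and the walls are 16 mm thick, so the internal width is 425 − 2 × 16 = 393 mm.


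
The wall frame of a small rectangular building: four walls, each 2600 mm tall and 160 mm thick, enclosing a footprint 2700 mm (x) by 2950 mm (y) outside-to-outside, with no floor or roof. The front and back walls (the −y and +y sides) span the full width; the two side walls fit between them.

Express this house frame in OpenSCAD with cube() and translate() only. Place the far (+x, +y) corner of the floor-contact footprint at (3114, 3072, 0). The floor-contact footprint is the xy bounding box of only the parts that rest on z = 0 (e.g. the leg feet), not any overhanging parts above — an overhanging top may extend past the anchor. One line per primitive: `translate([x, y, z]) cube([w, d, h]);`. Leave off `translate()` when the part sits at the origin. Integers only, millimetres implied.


translate([414, 122, 0]) cube([2700, 160, 2600]);
translate([414, 2912, 0]) cube([2700, 160, 2600]);
translate([414, 282, 0]) cube([160, 2630, 2600]);
translate([2954, 282, 0]) cube([160, 2630, 2600]);


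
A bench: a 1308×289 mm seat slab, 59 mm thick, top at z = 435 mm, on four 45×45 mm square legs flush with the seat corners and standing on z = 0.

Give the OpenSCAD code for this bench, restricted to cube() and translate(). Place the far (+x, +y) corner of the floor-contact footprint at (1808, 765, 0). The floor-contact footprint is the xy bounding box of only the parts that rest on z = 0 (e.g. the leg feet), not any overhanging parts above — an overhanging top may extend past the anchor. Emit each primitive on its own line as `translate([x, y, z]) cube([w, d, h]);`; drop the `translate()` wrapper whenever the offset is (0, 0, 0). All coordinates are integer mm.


// leg_h = 435 − 59 = 376
translate([500, 476, 376]) cube([1308, 289, 59]);
translate([500, 476, 0]) cube([45, 45, 376]);
translate([500, 720, 0]) cube([45, 45, 376]);
translate([1763, 476, 0]) cube([45, 45, 376]);
translate([1763, 720, 0]) cube([45, 45, 376]);


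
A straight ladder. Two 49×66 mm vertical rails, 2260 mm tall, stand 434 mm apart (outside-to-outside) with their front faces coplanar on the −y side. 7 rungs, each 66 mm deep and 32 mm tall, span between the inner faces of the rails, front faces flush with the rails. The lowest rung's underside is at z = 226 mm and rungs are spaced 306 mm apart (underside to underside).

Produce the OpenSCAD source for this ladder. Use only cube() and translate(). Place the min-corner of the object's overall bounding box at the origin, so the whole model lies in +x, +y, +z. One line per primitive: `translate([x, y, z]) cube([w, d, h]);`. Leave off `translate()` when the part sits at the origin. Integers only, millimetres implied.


cube([49, 66, 2260]);
translate([385, 0, 0]) cube([49, 66, 2260]);
translate([49, 0, 226]) cube([336, 66, 32]);
translate([49, 0, 532]) cube([336, 66, 32]);
translate([49, 0, 838]) cube([336, 66, 32]);
translate([49, 0, 1144]) cube([336, 66, 32]);
translate([49, 0, 1450]) cube([336, 66, 32]);
translate([49, 0, 1756]) cube([336, 66, 32]);
translate([49, 0, 2062]) cube([336, 66, 32]);


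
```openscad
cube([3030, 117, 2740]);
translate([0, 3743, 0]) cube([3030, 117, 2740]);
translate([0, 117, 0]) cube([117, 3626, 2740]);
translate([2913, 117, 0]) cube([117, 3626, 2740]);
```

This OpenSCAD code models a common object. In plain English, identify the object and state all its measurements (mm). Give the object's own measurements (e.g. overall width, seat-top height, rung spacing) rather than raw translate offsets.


The wall frame of a small rectangular building: four walls, each 2740 mm tall and 117 mm thick, enclosing a footprint 3030 mm (x) by 3860 mm (y) outside-to-outside, with no floor or roof. The front and back walls (the −y and +y sides) span the full width; the two side walls fit between them.


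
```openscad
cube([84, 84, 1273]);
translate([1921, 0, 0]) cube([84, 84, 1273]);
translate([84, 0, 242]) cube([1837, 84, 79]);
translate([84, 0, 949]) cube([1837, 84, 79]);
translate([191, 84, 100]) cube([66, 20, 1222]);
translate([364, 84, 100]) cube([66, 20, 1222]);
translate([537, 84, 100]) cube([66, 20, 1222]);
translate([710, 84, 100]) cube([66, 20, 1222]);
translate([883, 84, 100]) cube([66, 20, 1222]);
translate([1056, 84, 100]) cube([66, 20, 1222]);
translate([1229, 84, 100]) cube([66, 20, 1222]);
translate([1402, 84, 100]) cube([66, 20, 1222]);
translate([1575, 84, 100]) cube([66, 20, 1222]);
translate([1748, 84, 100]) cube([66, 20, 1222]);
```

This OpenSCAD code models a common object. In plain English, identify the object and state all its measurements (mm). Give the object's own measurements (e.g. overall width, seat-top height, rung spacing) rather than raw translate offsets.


A fence section. Two 84×84 mm posts, 1273 mm tall, stand on the floor with a clear span of 1837 mm between their inner faces. Two horizontal rails of 84×79 mm section span the gap between the posts with their undersides at z = 242 mm and z = 949 mm, flush with the posts' −y face. 10 pickets, each 66 mm wide, 20 mm thick and 1222 mm tall, are fixed to the +y face of the rails with their bottoms at z = 100 mm, spaced across the span with a 107 mm gap after the −x post and between neighbouring pickets and before the +x post.


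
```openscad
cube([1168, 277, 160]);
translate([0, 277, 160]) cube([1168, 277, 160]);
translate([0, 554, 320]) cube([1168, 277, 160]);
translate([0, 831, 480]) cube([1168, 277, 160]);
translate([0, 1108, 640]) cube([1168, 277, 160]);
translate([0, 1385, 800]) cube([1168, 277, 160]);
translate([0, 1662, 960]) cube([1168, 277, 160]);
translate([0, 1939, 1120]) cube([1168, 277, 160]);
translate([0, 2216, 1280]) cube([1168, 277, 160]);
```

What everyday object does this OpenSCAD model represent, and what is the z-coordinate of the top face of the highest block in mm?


A staircase. The total rise is 1440 mm.

9 identical blocks, each offset up and back from the previous — a staircase. Each step is 160 mm tall and there are 9 of them, so the total rise is 9 × 160 = 1440 mm.


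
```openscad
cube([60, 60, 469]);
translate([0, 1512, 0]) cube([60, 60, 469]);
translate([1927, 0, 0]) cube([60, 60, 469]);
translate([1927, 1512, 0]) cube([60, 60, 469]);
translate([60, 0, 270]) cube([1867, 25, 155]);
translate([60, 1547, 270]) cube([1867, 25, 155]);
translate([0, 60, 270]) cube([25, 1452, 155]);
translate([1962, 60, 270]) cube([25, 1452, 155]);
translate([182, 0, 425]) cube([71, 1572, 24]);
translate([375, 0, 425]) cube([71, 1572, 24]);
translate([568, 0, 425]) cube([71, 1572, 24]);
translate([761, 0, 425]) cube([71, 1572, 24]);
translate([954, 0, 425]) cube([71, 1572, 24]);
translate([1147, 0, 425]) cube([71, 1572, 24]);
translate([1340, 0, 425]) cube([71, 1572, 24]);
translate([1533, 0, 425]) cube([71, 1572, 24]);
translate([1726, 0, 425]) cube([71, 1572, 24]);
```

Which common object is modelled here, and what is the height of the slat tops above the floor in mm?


A bed frame. The slat-top height is 449 mm.

Four posts, four rails, and a row of slats — a bed frame. Slats sit on the rails at z = 270 + 155 = 425; with slat thickness 24, the top is 449 mm.
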